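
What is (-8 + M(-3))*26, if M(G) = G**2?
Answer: 26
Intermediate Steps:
(-8 + M(-3))*26 = (-8 + (-3)**2)*26 = (-8 + 9)*26 = 1*26 = 26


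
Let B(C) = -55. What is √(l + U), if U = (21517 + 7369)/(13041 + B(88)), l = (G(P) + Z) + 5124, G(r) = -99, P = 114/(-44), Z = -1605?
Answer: √144277725979/6493 ≈ 58.500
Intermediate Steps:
P = -57/22 (P = 114*(-1/44) = -57/22 ≈ -2.5909)
l = 3420 (l = (-99 - 1605) + 5124 = -1704 + 5124 = 3420)
U = 14443/6493 (U = (21517 + 7369)/(13041 - 55) = 28886/12986 = 28886*(1/12986) = 14443/6493 ≈ 2.2244)
√(l + U) = √(3420 + 14443/6493) = √(22220503/6493) = √144277725979/6493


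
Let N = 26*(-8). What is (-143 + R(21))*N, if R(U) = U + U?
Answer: 21008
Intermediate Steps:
R(U) = 2*U
N = -208
(-143 + R(21))*N = (-143 + 2*21)*(-208) = (-143 + 42)*(-208) = -101*(-208) = 21008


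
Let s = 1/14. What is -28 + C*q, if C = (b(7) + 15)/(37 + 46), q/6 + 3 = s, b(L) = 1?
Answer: -18236/581 ≈ -31.387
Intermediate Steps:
s = 1/14 ≈ 0.071429
q = -123/7 (q = -18 + 6*(1/14) = -18 + 3/7 = -123/7 ≈ -17.571)
C = 16/83 (C = (1 + 15)/(37 + 46) = 16/83 ≈ 0.19277)
-28 + C*q = -28 + (16/83)*(-123/7) = -28 - 1968/581 = -18236/581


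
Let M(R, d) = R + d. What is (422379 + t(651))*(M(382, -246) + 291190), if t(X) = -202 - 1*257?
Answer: 122916265920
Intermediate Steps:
t(X) = -459 (t(X) = -202 - 257 = -459)
(422379 + t(651))*(M(382, -246) + 291190) = (422379 - 459)*((382 - 246) + 291190) = 421920*(136 + 291190) = 421920*291326 = 122916265920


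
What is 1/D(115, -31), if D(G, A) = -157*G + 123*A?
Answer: -1/21868 ≈ -4.5729e-5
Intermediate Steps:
1/D(115, -31) = 1/(-157*115 + 123*(-31)) = 1/(-18055 - 3813) = 1/(-21868) = -1/21868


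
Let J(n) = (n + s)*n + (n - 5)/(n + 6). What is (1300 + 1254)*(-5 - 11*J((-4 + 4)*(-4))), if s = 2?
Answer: 31925/3 ≈ 10642.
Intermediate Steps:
J(n) = n*(2 + n) + (-5 + n)/(6 + n) (J(n) = (n + 2)*n + (n - 5)/(n + 6) = (2 + n)*n + (-5 + n)/(6 + n) = n*(2 + n) + (-5 + n)/(6 + n))
(1300 + 1254)*(-5 - 11*J((-4 + 4)*(-4))) = (1300 + 1254)*(-5 - 11*(-5 + ((-4 + 4)*(-4))³ + 8*((-4 + 4)*(-4))² + 13*((-4 + 4)*(-4)))/(6 + (-4 + 4)*(-4))) = 2554*(-5 - 11*(-5 + (0*(-4))³ + 8*(0*(-4))² + 13*(0*(-4)))/(6 + 0*(-4))) = 2554*(-5 - 11*(-5 + 0³ + 8*0² + 13*0)/(6 + 0)) = 2554*(-5 - 11*(-5 + 0 + 8*0 + 0)/6) = 2554*(-5 - 11*(-5 + 0 + 0 + 0)/6) = 2554*(-5 - 11*(-5)/6) = 2554*(-5 - 11*(-⅚)) = 2554*(-5 + 55/6) = 2554*(25/6) = 31925/3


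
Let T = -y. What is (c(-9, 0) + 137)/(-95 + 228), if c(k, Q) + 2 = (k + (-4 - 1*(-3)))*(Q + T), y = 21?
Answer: 345/133 ≈ 2.5940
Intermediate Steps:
T = -21 (T = -1*21 = -21)
c(k, Q) = -2 + (-1 + k)*(-21 + Q) (c(k, Q) = -2 + (k + (-4 - 1*(-3)))*(Q - 21) = -2 + (k + (-4 + 3))*(-21 + Q) = -2 + (k - 1)*(-21 + Q) = -2 + (-1 + k)*(-21 + Q))
(c(-9, 0) + 137)/(-95 + 228) = ((19 - 1*0 - 21*(-9) + 0*(-9)) + 137)/(-95 + 228) = ((19 + 0 + 189 + 0) + 137)/133 = (208 + 137)*(1/133) = 345*(1/133) = 345/133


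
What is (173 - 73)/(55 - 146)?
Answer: -100/91 ≈ -1.0989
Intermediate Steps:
(173 - 73)/(55 - 146) = 100/(-91) = -1/91*100 = -100/91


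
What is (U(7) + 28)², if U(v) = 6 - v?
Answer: 729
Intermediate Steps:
(U(7) + 28)² = ((6 - 1*7) + 28)² = ((6 - 7) + 28)² = (-1 + 28)² = 27² = 729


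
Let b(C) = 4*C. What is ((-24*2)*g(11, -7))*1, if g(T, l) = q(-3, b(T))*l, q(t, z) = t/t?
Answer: 336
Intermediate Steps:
q(t, z) = 1
g(T, l) = l (g(T, l) = 1*l = l)
((-24*2)*g(11, -7))*1 = (-24*2*(-7))*1 = -48*(-7)*1 = 336*1 = 336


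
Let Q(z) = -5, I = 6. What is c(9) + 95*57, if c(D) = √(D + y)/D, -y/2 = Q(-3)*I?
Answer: 5415 + √69/9 ≈ 5415.9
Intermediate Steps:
y = 60 (y = -(-10)*6 = -2*(-30) = 60)
c(D) = √(60 + D)/D (c(D) = √(D + 60)/D = √(60 + D)/D)
c(9) + 95*57 = √(60 + 9)/9 + 95*57 = √69/9 + 5415 = 5415 + √69/9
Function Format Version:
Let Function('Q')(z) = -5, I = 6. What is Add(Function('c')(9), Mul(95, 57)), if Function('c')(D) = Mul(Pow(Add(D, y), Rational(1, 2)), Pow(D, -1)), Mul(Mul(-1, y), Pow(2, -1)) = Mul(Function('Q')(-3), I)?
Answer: Add(5415, Mul(Rational(1, 9), Pow(69, Rational(1, 2)))) ≈ 5415.9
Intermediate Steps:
y = 60 (y = Mul(-2, Mul(-5, 6)) = Mul(-2, -30) = 60)
Function('c')(D) = Mul(Pow(D, -1), Pow(Add(60, D), Rational(1, 2))) (Function('c')(D) = Mul(Pow(Add(D, 60), Rational(1, 2)), Pow(D, -1)) = Mul(Pow(Add(60, D), Rational(1, 2)), Pow(D, -1)) = Mul(Pow(D, -1), Pow(Add(60, D), Rational(1, 2))))
Add(Function('c')(9), Mul(95, 57)) = Add(Mul(Pow(9, -1), Pow(Add(60, 9), Rational(1, 2))), Mul(95, 57)) = Add(Mul(Rational(1, 9), Pow(69, Rational(1, 2))), 5415) = Add(5415, Mul(Rational(1, 9), Pow(69, Rational(1, 2))))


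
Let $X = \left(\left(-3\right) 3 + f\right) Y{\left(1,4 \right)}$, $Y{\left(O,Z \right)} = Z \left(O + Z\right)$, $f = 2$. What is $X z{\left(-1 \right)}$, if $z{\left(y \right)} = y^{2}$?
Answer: $-140$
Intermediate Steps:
$X = -140$ ($X = \left(\left(-3\right) 3 + 2\right) 4 \left(1 + 4\right) = \left(-9 + 2\right) 4 \cdot 5 = \left(-7\right) 20 = -140$)
$X z{\left(-1 \right)} = - 140 \left(-1\right)^{2} = \left(-140\right) 1 = -140$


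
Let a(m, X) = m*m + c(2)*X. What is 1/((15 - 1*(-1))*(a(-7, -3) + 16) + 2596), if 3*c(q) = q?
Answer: 1/3604 ≈ 0.00027747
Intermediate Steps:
c(q) = q/3
a(m, X) = m² + 2*X/3 (a(m, X) = m*m + ((⅓)*2)*X = m² + 2*X/3)
1/((15 - 1*(-1))*(a(-7, -3) + 16) + 2596) = 1/((15 - 1*(-1))*(((-7)² + (⅔)*(-3)) + 16) + 2596) = 1/((15 + 1)*((49 - 2) + 16) + 2596) = 1/(16*(47 + 16) + 2596) = 1/(16*63 + 2596) = 1/(1008 + 2596) = 1/3604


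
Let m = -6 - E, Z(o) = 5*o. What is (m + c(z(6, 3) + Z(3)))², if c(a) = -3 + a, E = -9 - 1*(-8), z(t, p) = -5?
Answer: 4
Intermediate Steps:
E = -1 (E = -9 + 8 = -1)
m = -5 (m = -6 - 1*(-1) = -6 + 1 = -5)
(m + c(z(6, 3) + Z(3)))² = (-5 + (-3 + (-5 + 5*3)))² = (-5 + (-3 + (-5 + 15)))² = (-5 + (-3 + 10))² = (-5 + 7)² = 2² = 4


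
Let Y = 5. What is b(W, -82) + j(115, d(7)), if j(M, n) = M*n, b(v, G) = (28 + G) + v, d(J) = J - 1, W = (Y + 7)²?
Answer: 780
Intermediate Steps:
W = 144 (W = (5 + 7)² = 12² = 144)
d(J) = -1 + J
b(v, G) = 28 + G + v
b(W, -82) + j(115, d(7)) = (28 - 82 + 144) + 115*(-1 + 7) = 90 + 115*6 = 90 + 690 = 780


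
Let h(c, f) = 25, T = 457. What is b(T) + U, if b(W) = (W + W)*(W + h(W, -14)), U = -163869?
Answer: 276679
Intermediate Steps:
b(W) = 2*W*(25 + W) (b(W) = (W + W)*(W + 25) = (2*W)*(25 + W) = 2*W*(25 + W))
b(T) + U = 2*457*(25 + 457) - 163869 = 2*457*482 - 163869 = 440548 - 163869 = 276679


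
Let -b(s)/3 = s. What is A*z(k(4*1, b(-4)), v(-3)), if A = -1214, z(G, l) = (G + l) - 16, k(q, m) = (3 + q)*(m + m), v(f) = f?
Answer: -180886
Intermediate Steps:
b(s) = -3*s
k(q, m) = 2*m*(3 + q) (k(q, m) = (3 + q)*(2*m) = 2*m*(3 + q))
z(G, l) = -16 + G + l
A*z(k(4*1, b(-4)), v(-3)) = -1214*(-16 + 2*(-3*(-4))*(3 + 4*1) - 3) = -1214*(-16 + 2*12*(3 + 4) - 3) = -1214*(-16 + 2*12*7 - 3) = -1214*(-16 + 168 - 3) = -1214*149 = -180886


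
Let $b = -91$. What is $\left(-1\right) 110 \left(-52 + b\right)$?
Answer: $15730$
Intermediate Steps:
$\left(-1\right) 110 \left(-52 + b\right) = \left(-1\right) 110 \left(-52 - 91\right) = \left(-110\right) \left(-143\right) = 15730$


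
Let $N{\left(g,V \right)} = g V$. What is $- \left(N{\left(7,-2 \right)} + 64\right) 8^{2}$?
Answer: $-3200$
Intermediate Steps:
$N{\left(g,V \right)} = V g$
$- \left(N{\left(7,-2 \right)} + 64\right) 8^{2} = - \left(\left(-2\right) 7 + 64\right) 8^{2} = - \left(-14 + 64\right) 64 = - 50 \cdot 64 = \left(-1\right) 3200 = -3200$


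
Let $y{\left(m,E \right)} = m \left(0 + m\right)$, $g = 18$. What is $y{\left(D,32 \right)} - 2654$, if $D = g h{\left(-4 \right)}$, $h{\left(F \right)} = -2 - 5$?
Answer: $13222$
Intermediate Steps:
$h{\left(F \right)} = -7$ ($h{\left(F \right)} = -2 - 5 = -7$)
$D = -126$ ($D = 18 \left(-7\right) = -126$)
$y{\left(m,E \right)} = m^{2}$ ($y{\left(m,E \right)} = m m = m^{2}$)
$y{\left(D,32 \right)} - 2654 = \left(-126\right)^{2} - 2654 = 15876 - 2654 = 13222$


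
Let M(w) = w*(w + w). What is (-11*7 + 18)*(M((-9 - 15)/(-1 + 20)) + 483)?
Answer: -10355385/361 ≈ -28685.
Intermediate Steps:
M(w) = 2*w**2 (M(w) = w*(2*w) = 2*w**2)
(-11*7 + 18)*(M((-9 - 15)/(-1 + 20)) + 483) = (-11*7 + 18)*(2*((-9 - 15)/(-1 + 20))**2 + 483) = (-77 + 18)*(2*(-24/19)**2 + 483) = -59*(2*(-24*1/19)**2 + 483) = -59*(2*(-24/19)**2 + 483) = -59*(2*(576/361) + 483) = -59*(1152/361 + 483) = -59*175515/361 = -10355385/361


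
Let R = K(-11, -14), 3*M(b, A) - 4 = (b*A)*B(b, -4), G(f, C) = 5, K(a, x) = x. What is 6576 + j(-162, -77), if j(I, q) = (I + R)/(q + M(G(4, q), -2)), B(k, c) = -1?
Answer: 1427520/217 ≈ 6578.4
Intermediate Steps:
M(b, A) = 4/3 - A*b/3 (M(b, A) = 4/3 + ((b*A)*(-1))/3 = 4/3 + ((A*b)*(-1))/3 = 4/3 + (-A*b)/3 = 4/3 - A*b/3)
R = -14
j(I, q) = (-14 + I)/(14/3 + q) (j(I, q) = (I - 14)/(q + (4/3 - 1/3*(-2)*5)) = (-14 + I)/(q + (4/3 + 10/3)) = (-14 + I)/(q + 14/3) = (-14 + I)/(14/3 + q))
6576 + j(-162, -77) = 6576 + 3*(-14 - 162)/(14 + 3*(-77)) = 6576 + 3*(-176)/(14 - 231) = 6576 + 3*(-176)/(-217) = 6576 + 3*(-1/217)*(-176) = 6576 + 528/217 = 1427520/217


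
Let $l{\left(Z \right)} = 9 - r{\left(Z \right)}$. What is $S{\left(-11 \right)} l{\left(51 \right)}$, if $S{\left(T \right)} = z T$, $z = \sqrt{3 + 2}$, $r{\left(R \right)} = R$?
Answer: $462 \sqrt{5} \approx 1033.1$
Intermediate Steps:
$z = \sqrt{5} \approx 2.2361$
$S{\left(T \right)} = T \sqrt{5}$ ($S{\left(T \right)} = \sqrt{5} T = T \sqrt{5}$)
$l{\left(Z \right)} = 9 - Z$
$S{\left(-11 \right)} l{\left(51 \right)} = - 11 \sqrt{5} \left(9 - 51\right) = - 11 \sqrt{5} \left(-42\right) = 462 \sqrt{5}$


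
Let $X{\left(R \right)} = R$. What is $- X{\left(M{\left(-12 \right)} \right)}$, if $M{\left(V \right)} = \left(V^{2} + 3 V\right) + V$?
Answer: $-96$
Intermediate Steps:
$M{\left(V \right)} = V^{2} + 4 V$
$- X{\left(M{\left(-12 \right)} \right)} = - \left(-12\right) \left(4 - 12\right) = - \left(-12\right) \left(-8\right) = \left(-1\right) 96 = -96$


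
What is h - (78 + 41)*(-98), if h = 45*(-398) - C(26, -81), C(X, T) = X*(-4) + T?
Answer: -6063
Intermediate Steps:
C(X, T) = T - 4*X (C(X, T) = -4*X + T = T - 4*X)
h = -17725 (h = 45*(-398) - (-81 - 4*26) = -17910 - (-81 - 104) = -17910 - 1*(-185) = -17910 + 185 = -17725)
h - (78 + 41)*(-98) = -17725 - (78 + 41)*(-98) = -17725 - 119*(-98) = -17725 - 1*(-11662) = -17725 + 11662 = -6063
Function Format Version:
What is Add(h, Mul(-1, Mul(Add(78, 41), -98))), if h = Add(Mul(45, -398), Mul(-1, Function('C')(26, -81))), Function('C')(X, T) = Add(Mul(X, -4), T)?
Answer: -6063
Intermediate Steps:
Function('C')(X, T) = Add(T, Mul(-4, X)) (Function('C')(X, T) = Add(Mul(-4, X), T) = Add(T, Mul(-4, X)))
h = -17725 (h = Add(Mul(45, -398), Mul(-1, Add(-81, Mul(-4, 26)))) = Add(-17910, Mul(-1, Add(-81, -104))) = Add(-17910, Mul(-1, -185)) = Add(-17910, 185) = -17725)
Add(h, Mul(-1, Mul(Add(78, 41), -98))) = Add(-17725, Mul(-1, Mul(Add(78, 41), -98))) = Add(-17725, Mul(-1, Mul(119, -98))) = Add(-17725, Mul(-1, -11662)) = Add(-17725, 11662) = -6063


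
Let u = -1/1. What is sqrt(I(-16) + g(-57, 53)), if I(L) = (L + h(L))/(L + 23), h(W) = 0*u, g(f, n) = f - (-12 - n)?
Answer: 2*sqrt(70)/7 ≈ 2.3905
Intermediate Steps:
u = -1 (u = -1*1 = -1)
g(f, n) = 12 + f + n (g(f, n) = f + (12 + n) = 12 + f + n)
h(W) = 0 (h(W) = 0*(-1) = 0)
I(L) = L/(23 + L) (I(L) = (L + 0)/(L + 23) = L/(23 + L))
sqrt(I(-16) + g(-57, 53)) = sqrt(-16/(23 - 16) + (12 - 57 + 53)) = sqrt(-16/7 + 8) = sqrt(40/7) = 2*sqrt(70)/7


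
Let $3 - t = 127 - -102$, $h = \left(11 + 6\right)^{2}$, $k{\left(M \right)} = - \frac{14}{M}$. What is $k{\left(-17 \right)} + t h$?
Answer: $- \frac{1110324}{17} \approx -65313.0$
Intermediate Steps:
$h = 289$ ($h = 17^{2} = 289$)
$t = -226$ ($t = 3 - \left(127 - -102\right) = 3 - \left(127 + 102\right) = 3 - 229 = -226$)
$k{\left(-17 \right)} + t h = - \frac{14}{-17} - 65314 = \left(-14\right) \left(- \frac{1}{17}\right) - 65314 = \frac{14}{17} - 65314 = - \frac{1110324}{17}$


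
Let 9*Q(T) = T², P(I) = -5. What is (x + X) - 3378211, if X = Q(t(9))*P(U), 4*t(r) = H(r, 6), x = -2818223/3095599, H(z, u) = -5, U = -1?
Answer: -1505893262222003/445766256 ≈ -3.3782e+6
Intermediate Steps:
x = -2818223/3095599 (x = -2818223*1/3095599 = -2818223/3095599 ≈ -0.91040)
t(r) = -5/4 (t(r) = (¼)*(-5) = -5/4)
Q(T) = T²/9
X = -125/144 (X = ((-5/4)²/9)*(-5) = ((⅑)*(25/16))*(-5) = (25/144)*(-5) = -125/144 ≈ -0.86806)
(x + X) - 3378211 = (-2818223/3095599 - 125/144) - 3378211 = -792773987/445766256 - 3378211 = -1505893262222003/445766256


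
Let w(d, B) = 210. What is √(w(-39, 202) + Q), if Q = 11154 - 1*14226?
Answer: 3*I*√318 ≈ 53.498*I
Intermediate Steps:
Q = -3072 (Q = 11154 - 14226 = -3072)
√(w(-39, 202) + Q) = √(210 - 3072) = √(-2862) = 3*I*√318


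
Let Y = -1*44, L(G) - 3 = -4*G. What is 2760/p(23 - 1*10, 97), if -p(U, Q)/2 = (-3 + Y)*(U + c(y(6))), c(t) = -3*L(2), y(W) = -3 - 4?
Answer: 345/329 ≈ 1.0486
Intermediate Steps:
L(G) = 3 - 4*G
y(W) = -7
Y = -44
c(t) = 15 (c(t) = -3*(3 - 4*2) = -3*(3 - 8) = -3*(-5) = 15)
p(U, Q) = 1410 + 94*U (p(U, Q) = -2*(-3 - 44)*(U + 15) = -(-94)*(15 + U) = -2*(-705 - 47*U) = 1410 + 94*U)
2760/p(23 - 1*10, 97) = 2760/(1410 + 94*(23 - 1*10)) = 2760/(1410 + 94*(23 - 10)) = 2760/(1410 + 94*13) = 2760/(1410 + 1222) = 2760/2632 = 2760*(1/2632) = 345/329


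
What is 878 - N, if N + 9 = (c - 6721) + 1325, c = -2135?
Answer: 8418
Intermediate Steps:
N = -7540 (N = -9 + ((-2135 - 6721) + 1325) = -9 + (-8856 + 1325) = -9 - 7531 = -7540)
878 - N = 878 - 1*(-7540) = 878 + 7540 = 8418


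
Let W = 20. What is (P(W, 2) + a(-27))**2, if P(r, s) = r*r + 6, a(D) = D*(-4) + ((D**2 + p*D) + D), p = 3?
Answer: 1288225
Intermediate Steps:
a(D) = D**2 (a(D) = D*(-4) + ((D**2 + 3*D) + D) = -4*D + (D**2 + 4*D) = D**2)
P(r, s) = 6 + r**2 (P(r, s) = r**2 + 6 = 6 + r**2)
(P(W, 2) + a(-27))**2 = ((6 + 20**2) + (-27)**2)**2 = ((6 + 400) + 729)**2 = (406 + 729)**2 = 1135**2 = 1288225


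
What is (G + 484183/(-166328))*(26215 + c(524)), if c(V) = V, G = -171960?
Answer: -764795484217557/166328 ≈ -4.5981e+9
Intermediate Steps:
(G + 484183/(-166328))*(26215 + c(524)) = (-171960 + 484183/(-166328))*(26215 + 524) = (-171960 + 484183*(-1/166328))*26739 = (-171960 - 484183/166328)*26739 = -28602247063/166328*26739 = -764795484217557/166328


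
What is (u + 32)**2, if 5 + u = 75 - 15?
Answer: 7569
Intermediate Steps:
u = 55 (u = -5 + (75 - 15) = -5 + 60 = 55)
(u + 32)**2 = (55 + 32)**2 = 87**2 = 7569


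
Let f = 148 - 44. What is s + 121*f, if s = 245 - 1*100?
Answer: 12729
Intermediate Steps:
s = 145 (s = 245 - 100 = 145)
f = 104
s + 121*f = 145 + 121*104 = 145 + 12584 = 12729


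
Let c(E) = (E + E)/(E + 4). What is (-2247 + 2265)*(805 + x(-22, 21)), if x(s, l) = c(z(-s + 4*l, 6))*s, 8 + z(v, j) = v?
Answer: 233394/17 ≈ 13729.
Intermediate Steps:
z(v, j) = -8 + v
c(E) = 2*E/(4 + E) (c(E) = (2*E)/(4 + E) = 2*E/(4 + E))
x(s, l) = 2*s*(-8 - s + 4*l)/(-4 - s + 4*l) (x(s, l) = (2*(-8 + (-s + 4*l))/(4 + (-8 + (-s + 4*l))))*s = (2*(-8 - s + 4*l)/(4 + (-8 - s + 4*l)))*s = (2*(-8 - s + 4*l)/(-4 - s + 4*l))*s = 2*s*(-8 - s + 4*l)/(-4 - s + 4*l))
(-2247 + 2265)*(805 + x(-22, 21)) = (-2247 + 2265)*(805 + 2*(-22)*(8 - 22 - 4*21)/(4 - 22 - 4*21)) = 18*(805 + 2*(-22)*(8 - 22 - 84)/(4 - 22 - 84)) = 18*(805 + 2*(-22)*(-98)/(-102)) = 18*(805 + 2*(-22)*(-1/102)*(-98)) = 18*(805 - 2156/51) = 18*(38899/51) = 233394/17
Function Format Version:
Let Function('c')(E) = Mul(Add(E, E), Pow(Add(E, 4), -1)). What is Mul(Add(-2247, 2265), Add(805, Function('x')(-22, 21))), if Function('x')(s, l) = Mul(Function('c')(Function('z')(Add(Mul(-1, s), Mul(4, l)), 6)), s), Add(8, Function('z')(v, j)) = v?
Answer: Rational(233394, 17) ≈ 13729.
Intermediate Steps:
Function('z')(v, j) = Add(-8, v)
Function('c')(E) = Mul(2, E, Pow(Add(4, E), -1)) (Function('c')(E) = Mul(Mul(2, E), Pow(Add(4, E), -1)) = Mul(2, E, Pow(Add(4, E), -1)))
Function('x')(s, l) = Mul(2, s, Pow(Add(-4, Mul(-1, s), Mul(4, l)), -1), Add(-8, Mul(-1, s), Mul(4, l))) (Function('x')(s, l) = Mul(Mul(2, Add(-8, Add(Mul(-1, s), Mul(4, l))), Pow(Add(4, Add(-8, Add(Mul(-1, s), Mul(4, l)))), -1)), s) = Mul(Mul(2, Add(-8, Mul(-1, s), Mul(4, l)), Pow(Add(4, Add(-8, Mul(-1, s), Mul(4, l))), -1)), s) = Mul(Mul(2, Add(-8, Mul(-1, s), Mul(4, l)), Pow(Add(-4, Mul(-1, s), Mul(4, l)), -1)), s) = Mul(Mul(2, Pow(Add(-4, Mul(-1, s), Mul(4, l)), -1), Add(-8, Mul(-1, s), Mul(4, l))), s) = Mul(2, s, Pow(Add(-4, Mul(-1, s), Mul(4, l)), -1), Add(-8, Mul(-1, s), Mul(4, l))))
Mul(Add(-2247, 2265), Add(805, Function('x')(-22, 21))) = Mul(Add(-2247, 2265), Add(805, Mul(2, -22, Pow(Add(4, -22, Mul(-4, 21)), -1), Add(8, -22, Mul(-4, 21))))) = Mul(18, Add(805, Mul(2, -22, Pow(Add(4, -22, -84), -1), Add(8, -22, -84)))) = Mul(18, Add(805, Mul(2, -22, Pow(-102, -1), -98))) = Mul(18, Add(805, Mul(2, -22, Rational(-1, 102), -98))) = Mul(18, Add(805, Rational(-2156, 51))) = Mul(18, Rational(38899, 51)) = Rational(233394, 17)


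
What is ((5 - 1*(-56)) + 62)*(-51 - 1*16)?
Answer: -8241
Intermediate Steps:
((5 - 1*(-56)) + 62)*(-51 - 1*16) = ((5 + 56) + 62)*(-51 - 16) = (61 + 62)*(-67) = 123*(-67) = -8241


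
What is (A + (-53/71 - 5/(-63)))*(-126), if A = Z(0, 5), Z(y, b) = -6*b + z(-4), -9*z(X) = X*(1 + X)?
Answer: 286276/71 ≈ 4032.1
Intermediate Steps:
z(X) = -X*(1 + X)/9
Z(y, b) = -4/3 - 6*b (Z(y, b) = -6*b - 1/9*(-4)*(1 - 4) = -6*b - 1/9*(-4)*(-3) = -6*b - 4/3 = -4/3 - 6*b)
A = -94/3 (A = -4/3 - 6*5 = -4/3 - 30 = -94/3 ≈ -31.333)
(A + (-53/71 - 5/(-63)))*(-126) = (-94/3 + (-53/71 - 5/(-63)))*(-126) = (-94/3 + (-53*1/71 - 5*(-1/63)))*(-126) = (-94/3 + (-53/71 + 5/63))*(-126) = (-94/3 - 2984/4473)*(-126) = -143138/4473*(-126) = 286276/71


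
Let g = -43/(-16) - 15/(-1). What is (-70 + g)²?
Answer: 700569/256 ≈ 2736.6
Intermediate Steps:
g = 283/16 (g = -43*(-1/16) - 15*(-1) = 43/16 + 15 = 283/16 ≈ 17.688)
(-70 + g)² = (-70 + 283/16)² = (-837/16)² = 700569/256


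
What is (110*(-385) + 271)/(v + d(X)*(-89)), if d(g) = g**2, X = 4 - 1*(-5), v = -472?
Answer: 42079/7681 ≈ 5.4783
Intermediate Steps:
X = 9 (X = 4 + 5 = 9)
(110*(-385) + 271)/(v + d(X)*(-89)) = (110*(-385) + 271)/(-472 + 9**2*(-89)) = (-42350 + 271)/(-472 + 81*(-89)) = -42079/(-472 - 7209) = -42079/(-7681) = -42079*(-1/7681) = 42079/7681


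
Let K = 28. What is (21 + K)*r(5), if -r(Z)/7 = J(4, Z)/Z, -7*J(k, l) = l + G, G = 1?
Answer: 294/5 ≈ 58.800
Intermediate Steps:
J(k, l) = -⅐ - l/7 (J(k, l) = -(l + 1)/7 = -(1 + l)/7 = -⅐ - l/7)
r(Z) = -7*(-⅐ - Z/7)/Z
(21 + K)*r(5) = (21 + 28)*((1 + 5)/5) = 49*((⅕)*6) = 49*(6/5) = 294/5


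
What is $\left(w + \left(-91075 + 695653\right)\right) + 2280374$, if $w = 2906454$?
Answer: $5791406$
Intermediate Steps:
$\left(w + \left(-91075 + 695653\right)\right) + 2280374 = \left(2906454 + \left(-91075 + 695653\right)\right) + 2280374 = \left(2906454 + 604578\right) + 2280374 = 3511032 + 2280374 = 5791406$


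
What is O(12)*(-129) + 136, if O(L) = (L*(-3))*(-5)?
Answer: -23084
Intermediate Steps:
O(L) = 15*L (O(L) = -3*L*(-5) = 15*L)
O(12)*(-129) + 136 = (15*12)*(-129) + 136 = 180*(-129) + 136 = -23220 + 136 = -23084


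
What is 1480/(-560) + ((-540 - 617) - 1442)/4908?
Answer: -108991/34356 ≈ -3.1724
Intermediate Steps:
1480/(-560) + ((-540 - 617) - 1442)/4908 = 1480*(-1/560) + (-1157 - 1442)*(1/4908) = -37/14 - 2599*1/4908 = -37/14 - 2599/4908 = -108991/34356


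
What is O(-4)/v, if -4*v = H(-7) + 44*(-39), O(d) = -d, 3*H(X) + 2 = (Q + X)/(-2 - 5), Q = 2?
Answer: 112/12015 ≈ 0.0093217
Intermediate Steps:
H(X) = -16/21 - X/21 (H(X) = -2/3 + ((2 + X)/(-2 - 5))/3 = -2/3 + ((2 + X)/(-7))/3 = -2/3 + ((2 + X)*(-1/7))/3 = -2/3 + (-2/7 - X/7)/3 = -2/3 + (-2/21 - X/21) = -16/21 - X/21)
v = 12015/28 (v = -((-16/21 - 1/21*(-7)) + 44*(-39))/4 = -((-16/21 + 1/3) - 1716)/4 = -(-3/7 - 1716)/4 = -1/4*(-12015/7) = 12015/28 ≈ 429.11)
O(-4)/v = (-1*(-4))/(12015/28) = 4*(28/12015) = 112/12015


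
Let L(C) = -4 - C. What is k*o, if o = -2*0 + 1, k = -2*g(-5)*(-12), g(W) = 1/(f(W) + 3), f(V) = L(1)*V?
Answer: 6/7 ≈ 0.85714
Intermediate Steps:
f(V) = -5*V (f(V) = (-4 - 1*1)*V = (-4 - 1)*V = -5*V)
g(W) = 1/(3 - 5*W) (g(W) = 1/(-5*W + 3) = 1/(3 - 5*W))
k = 6/7 (k = -(-2)/(-3 + 5*(-5))*(-12) = -(-2)/(-3 - 25)*(-12) = -(-2)/(-28)*(-12) = -(-2)*(-1)/28*(-12) = -2*1/28*(-12) = -1/14*(-12) = 6/7 ≈ 0.85714)
o = 1 (o = 0 + 1 = 1)
k*o = (6/7)*1 = 6/7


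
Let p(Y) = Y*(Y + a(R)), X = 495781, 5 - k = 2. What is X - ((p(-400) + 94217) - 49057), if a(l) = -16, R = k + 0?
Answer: 284221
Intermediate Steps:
k = 3 (k = 5 - 1*2 = 5 - 2 = 3)
R = 3 (R = 3 + 0 = 3)
p(Y) = Y*(-16 + Y) (p(Y) = Y*(Y - 16) = Y*(-16 + Y))
X - ((p(-400) + 94217) - 49057) = 495781 - ((-400*(-16 - 400) + 94217) - 49057) = 495781 - ((-400*(-416) + 94217) - 49057) = 495781 - ((166400 + 94217) - 49057) = 495781 - (260617 - 49057) = 495781 - 1*211560 = 495781 - 211560 = 284221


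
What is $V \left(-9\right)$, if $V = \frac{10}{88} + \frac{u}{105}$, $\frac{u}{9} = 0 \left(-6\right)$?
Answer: $- \frac{45}{44} \approx -1.0227$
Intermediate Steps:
$u = 0$ ($u = 9 \cdot 0 \left(-6\right) = 9 \cdot 0 = 0$)
$V = \frac{5}{44}$ ($V = \frac{10}{88} + \frac{0}{105} = 10 \cdot \frac{1}{88} + 0 \cdot \frac{1}{105} = \frac{5}{44} + 0 = \frac{5}{44} \approx 0.11364$)
$V \left(-9\right) = \frac{5}{44} \left(-9\right) = - \frac{45}{44}$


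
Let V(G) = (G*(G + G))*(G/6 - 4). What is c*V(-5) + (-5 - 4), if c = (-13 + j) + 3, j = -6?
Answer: 11573/3 ≈ 3857.7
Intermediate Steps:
c = -16 (c = (-13 - 6) + 3 = -19 + 3 = -16)
V(G) = 2*G²*(-4 + G/6) (V(G) = (G*(2*G))*(G*(⅙) - 4) = (2*G²)*(G/6 - 4) = (2*G²)*(-4 + G/6) = 2*G²*(-4 + G/6))
c*V(-5) + (-5 - 4) = -16*(-5)²*(-24 - 5)/3 + (-5 - 4) = -16*25*(-29)/3 - 9 = -16*(-725/3) - 9 = 11600/3 - 9 = 11573/3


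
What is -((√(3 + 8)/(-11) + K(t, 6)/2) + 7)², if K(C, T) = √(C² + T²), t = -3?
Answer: -(154 - 2*√11 + 33*√5)²/484 ≈ -101.05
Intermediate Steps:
-((√(3 + 8)/(-11) + K(t, 6)/2) + 7)² = -((√(3 + 8)/(-11) + √((-3)² + 6²)/2) + 7)² = -((√11*(-1/11) + √(9 + 36)*(½)) + 7)² = -((-√11/11 + √45*(½)) + 7)² = -((-√11/11 + (3*√5)*(½)) + 7)² = -((-√11/11 + 3*√5/2) + 7)² = -(7 - √11/11 + 3*√5/2)²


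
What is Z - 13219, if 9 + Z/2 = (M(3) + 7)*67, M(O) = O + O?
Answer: -11495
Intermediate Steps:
M(O) = 2*O
Z = 1724 (Z = -18 + 2*((2*3 + 7)*67) = -18 + 2*((6 + 7)*67) = -18 + 2*(13*67) = -18 + 2*871 = -18 + 1742 = 1724)
Z - 13219 = 1724 - 13219 = -11495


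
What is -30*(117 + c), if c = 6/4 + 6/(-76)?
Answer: -67500/19 ≈ -3552.6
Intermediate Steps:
c = 27/19 (c = 6*(¼) + 6*(-1/76) = 3/2 - 3/38 = 27/19 ≈ 1.4211)
-30*(117 + c) = -30*(117 + 27/19) = -30*2250/19 = -67500/19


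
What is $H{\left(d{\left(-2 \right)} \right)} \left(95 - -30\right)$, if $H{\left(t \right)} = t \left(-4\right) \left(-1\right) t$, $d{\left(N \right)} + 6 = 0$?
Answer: $18000$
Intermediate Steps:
$d{\left(N \right)} = -6$ ($d{\left(N \right)} = -6 + 0 = -6$)
$H{\left(t \right)} = 4 t^{2}$ ($H{\left(t \right)} = - 4 t \left(-1\right) t = 4 t t = 4 t^{2}$)
$H{\left(d{\left(-2 \right)} \right)} \left(95 - -30\right) = 4 \left(-6\right)^{2} \left(95 - -30\right) = 4 \cdot 36 \left(95 + 30\right) = 144 \cdot 125 = 18000$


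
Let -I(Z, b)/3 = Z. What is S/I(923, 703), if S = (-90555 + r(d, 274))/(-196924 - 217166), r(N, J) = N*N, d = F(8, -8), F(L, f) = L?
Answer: -90491/1146615210 ≈ -7.8920e-5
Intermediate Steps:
I(Z, b) = -3*Z
d = 8
r(N, J) = N**2
S = 90491/414090 (S = (-90555 + 8**2)/(-196924 - 217166) = (-90555 + 64)/(-414090) = -90491*(-1/414090) = 90491/414090 ≈ 0.21853)
S/I(923, 703) = 90491/(414090*((-3*923))) = (90491/414090)/(-2769) = (90491/414090)*(-1/2769) = -90491/1146615210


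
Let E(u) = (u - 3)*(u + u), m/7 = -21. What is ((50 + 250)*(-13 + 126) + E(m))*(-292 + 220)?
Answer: -5616000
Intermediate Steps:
m = -147 (m = 7*(-21) = -147)
E(u) = 2*u*(-3 + u) (E(u) = (-3 + u)*(2*u) = 2*u*(-3 + u))
((50 + 250)*(-13 + 126) + E(m))*(-292 + 220) = ((50 + 250)*(-13 + 126) + 2*(-147)*(-3 - 147))*(-292 + 220) = (300*113 + 2*(-147)*(-150))*(-72) = (33900 + 44100)*(-72) = 78000*(-72) = -5616000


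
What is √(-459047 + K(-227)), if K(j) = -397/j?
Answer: 2*I*√5913535686/227 ≈ 677.53*I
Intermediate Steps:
√(-459047 + K(-227)) = √(-459047 - 397/(-227)) = √(-459047 - 397*(-1/227)) = √(-459047 + 397/227) = √(-104203272/227) = 2*I*√5913535686/227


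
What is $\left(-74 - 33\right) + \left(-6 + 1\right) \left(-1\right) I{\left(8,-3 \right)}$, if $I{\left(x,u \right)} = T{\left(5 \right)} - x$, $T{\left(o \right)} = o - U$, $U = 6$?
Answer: $-152$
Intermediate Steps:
$T{\left(o \right)} = -6 + o$ ($T{\left(o \right)} = o - 6 = -6 + o$)
$I{\left(x,u \right)} = -1 - x$ ($I{\left(x,u \right)} = \left(-6 + 5\right) - x = -1 - x$)
$\left(-74 - 33\right) + \left(-6 + 1\right) \left(-1\right) I{\left(8,-3 \right)} = \left(-74 - 33\right) + \left(-6 + 1\right) \left(-1\right) \left(-1 - 8\right) = \left(-74 - 33\right) + \left(-5\right) \left(-1\right) \left(-1 - 8\right) = -107 + 5 \left(-9\right) = -107 - 45 = -152$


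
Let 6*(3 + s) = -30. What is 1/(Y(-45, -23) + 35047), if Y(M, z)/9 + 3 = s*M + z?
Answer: 1/38053 ≈ 2.6279e-5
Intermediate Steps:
s = -8 (s = -3 + (⅙)*(-30) = -3 - 5 = -8)
Y(M, z) = -27 - 72*M + 9*z (Y(M, z) = -27 + 9*(-8*M + z) = -27 + 9*(z - 8*M) = -27 + (-72*M + 9*z) = -27 - 72*M + 9*z)
1/(Y(-45, -23) + 35047) = 1/((-27 - 72*(-45) + 9*(-23)) + 35047) = 1/((-27 + 3240 - 207) + 35047) = 1/(3006 + 35047) = 1/38053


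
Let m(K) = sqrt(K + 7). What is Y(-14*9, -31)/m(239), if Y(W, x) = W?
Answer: -21*sqrt(246)/41 ≈ -8.0335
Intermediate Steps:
m(K) = sqrt(7 + K)
Y(-14*9, -31)/m(239) = (-14*9)/(sqrt(7 + 239)) = -126*sqrt(246)/246 = -21*sqrt(246)/41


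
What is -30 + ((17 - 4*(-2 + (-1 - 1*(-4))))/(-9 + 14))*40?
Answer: 74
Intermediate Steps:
-30 + ((17 - 4*(-2 + (-1 - 1*(-4))))/(-9 + 14))*40 = -30 + ((17 - 4*(-2 + (-1 + 4)))/5)*40 = -30 + ((17 - 4*(-2 + 3))*(⅕))*40 = -30 + ((17 - 4*1)*(⅕))*40 = -30 + ((17 - 4)*(⅕))*40 = -30 + (13*(⅕))*40 = -30 + (13/5)*40 = -30 + 104 = 74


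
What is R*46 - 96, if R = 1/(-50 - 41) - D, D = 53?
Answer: -230640/91 ≈ -2534.5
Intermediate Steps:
R = -4824/91 (R = 1/(-50 - 41) - 1*53 = 1/(-91) - 53 = -1/91 - 53 = -4824/91 ≈ -53.011)
R*46 - 96 = -4824/91*46 - 96 = -221904/91 - 96 = -230640/91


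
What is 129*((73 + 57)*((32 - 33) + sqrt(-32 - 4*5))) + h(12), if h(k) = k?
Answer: -16758 + 33540*I*sqrt(13) ≈ -16758.0 + 1.2093e+5*I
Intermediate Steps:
129*((73 + 57)*((32 - 33) + sqrt(-32 - 4*5))) + h(12) = 129*((73 + 57)*((32 - 33) + sqrt(-32 - 4*5))) + 12 = 129*(130*(-1 + sqrt(-32 - 20))) + 12 = 129*(130*(-1 + sqrt(-52))) + 12 = 129*(130*(-1 + 2*I*sqrt(13))) + 12 = 129*(-130 + 260*I*sqrt(13)) + 12 = (-16770 + 33540*I*sqrt(13)) + 12 = -16758 + 33540*I*sqrt(13)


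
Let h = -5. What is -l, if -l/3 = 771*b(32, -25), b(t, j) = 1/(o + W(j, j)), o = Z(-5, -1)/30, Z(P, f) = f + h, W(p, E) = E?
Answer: -1285/14 ≈ -91.786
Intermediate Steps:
Z(P, f) = -5 + f (Z(P, f) = f - 5 = -5 + f)
o = -⅕ (o = (-5 - 1)/30 = -6*1/30 = -⅕ ≈ -0.20000)
b(t, j) = 1/(-⅕ + j)
l = 1285/14 (l = -2313*5/(-1 + 5*(-25)) = -2313*5/(-1 - 125) = -2313*5/(-126) = -2313*5*(-1/126) = -2313*(-5)/126 = -3*(-1285/42) = 1285/14 ≈ 91.786)
-l = -1*1285/14 = -1285/14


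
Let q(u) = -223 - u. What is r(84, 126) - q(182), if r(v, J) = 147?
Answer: 552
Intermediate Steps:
r(84, 126) - q(182) = 147 - (-223 - 1*182) = 147 - (-223 - 182) = 147 - 1*(-405) = 147 + 405 = 552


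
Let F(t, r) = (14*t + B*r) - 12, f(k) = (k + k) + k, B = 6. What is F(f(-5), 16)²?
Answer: 15876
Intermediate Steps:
f(k) = 3*k (f(k) = 2*k + k = 3*k)
F(t, r) = -12 + 6*r + 14*t (F(t, r) = (14*t + 6*r) - 12 = (6*r + 14*t) - 12 = -12 + 6*r + 14*t)
F(f(-5), 16)² = (-12 + 6*16 + 14*(3*(-5)))² = (-12 + 96 + 14*(-15))² = (-12 + 96 - 210)² = (-126)² = 15876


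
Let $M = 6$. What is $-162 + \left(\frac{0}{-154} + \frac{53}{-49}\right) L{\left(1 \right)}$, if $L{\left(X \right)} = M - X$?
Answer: $- \frac{8203}{49} \approx -167.41$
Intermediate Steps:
$L{\left(X \right)} = 6 - X$
$-162 + \left(\frac{0}{-154} + \frac{53}{-49}\right) L{\left(1 \right)} = -162 + \left(\frac{0}{-154} + \frac{53}{-49}\right) \left(6 - 1\right) = -162 + \left(0 \left(- \frac{1}{154}\right) + 53 \left(- \frac{1}{49}\right)\right) \left(6 - 1\right) = -162 + \left(0 - \frac{53}{49}\right) 5 = -162 - \frac{265}{49} = - \frac{8203}{49}$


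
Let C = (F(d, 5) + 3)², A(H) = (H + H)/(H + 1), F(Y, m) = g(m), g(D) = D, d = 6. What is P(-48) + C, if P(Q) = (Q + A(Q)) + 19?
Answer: 1741/47 ≈ 37.043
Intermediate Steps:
F(Y, m) = m
A(H) = 2*H/(1 + H) (A(H) = (2*H)/(1 + H) = 2*H/(1 + H))
C = 64 (C = (5 + 3)² = 8² = 64)
P(Q) = 19 + Q + 2*Q/(1 + Q) (P(Q) = (Q + 2*Q/(1 + Q)) + 19 = 19 + Q + 2*Q/(1 + Q))
P(-48) + C = (19 + (-48)² + 22*(-48))/(1 - 48) + 64 = (19 + 2304 - 1056)/(-47) + 64 = -1/47*1267 + 64 = -1267/47 + 64 = 1741/47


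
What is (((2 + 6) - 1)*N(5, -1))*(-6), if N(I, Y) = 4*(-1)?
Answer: 168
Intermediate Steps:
N(I, Y) = -4
(((2 + 6) - 1)*N(5, -1))*(-6) = (((2 + 6) - 1)*(-4))*(-6) = ((8 - 1)*(-4))*(-6) = (7*(-4))*(-6) = -28*(-6) = 168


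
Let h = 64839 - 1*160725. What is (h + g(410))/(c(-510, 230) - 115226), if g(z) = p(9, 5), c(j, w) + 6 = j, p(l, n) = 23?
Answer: 95863/115742 ≈ 0.82825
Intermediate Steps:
c(j, w) = -6 + j
g(z) = 23
h = -95886 (h = 64839 - 160725 = -95886)
(h + g(410))/(c(-510, 230) - 115226) = (-95886 + 23)/((-6 - 510) - 115226) = -95863/(-516 - 115226) = -95863/(-115742) = -95863*(-1/115742) = 95863/115742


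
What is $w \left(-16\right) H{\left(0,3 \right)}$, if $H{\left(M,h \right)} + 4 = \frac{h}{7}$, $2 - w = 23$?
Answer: $-1200$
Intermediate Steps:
$w = -21$ ($w = 2 - 23 = -21$)
$H{\left(M,h \right)} = -4 + \frac{h}{7}$
$w \left(-16\right) H{\left(0,3 \right)} = \left(-21\right) \left(-16\right) \left(-4 + \frac{1}{7} \cdot 3\right) = 336 \left(-4 + \frac{3}{7}\right) = 336 \left(- \frac{25}{7}\right) = -1200$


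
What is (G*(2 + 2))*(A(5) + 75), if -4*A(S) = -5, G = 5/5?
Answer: 305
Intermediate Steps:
G = 1 (G = 5*(⅕) = 1)
A(S) = 5/4 (A(S) = -¼*(-5) = 5/4)
(G*(2 + 2))*(A(5) + 75) = (1*(2 + 2))*(5/4 + 75) = (1*4)*(305/4) = 4*(305/4) = 305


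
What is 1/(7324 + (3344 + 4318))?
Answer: 1/14986 ≈ 6.6729e-5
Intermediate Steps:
1/(7324 + (3344 + 4318)) = 1/(7324 + 7662) = 1/14986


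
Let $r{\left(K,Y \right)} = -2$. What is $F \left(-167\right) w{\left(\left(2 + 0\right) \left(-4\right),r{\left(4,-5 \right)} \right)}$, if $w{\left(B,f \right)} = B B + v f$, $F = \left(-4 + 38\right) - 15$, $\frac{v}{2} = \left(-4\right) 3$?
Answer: $-355376$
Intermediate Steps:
$v = -24$ ($v = 2 \left(\left(-4\right) 3\right) = 2 \left(-12\right) = -24$)
$F = 19$ ($F = 34 - 15 = 19$)
$w{\left(B,f \right)} = B^{2} - 24 f$ ($w{\left(B,f \right)} = B B - 24 f = B^{2} - 24 f$)
$F \left(-167\right) w{\left(\left(2 + 0\right) \left(-4\right),r{\left(4,-5 \right)} \right)} = 19 \left(-167\right) \left(\left(\left(2 + 0\right) \left(-4\right)\right)^{2} - -48\right) = - 3173 \left(\left(2 \left(-4\right)\right)^{2} + 48\right) = - 3173 \left(\left(-8\right)^{2} + 48\right) = - 3173 \left(64 + 48\right) = \left(-3173\right) 112 = -355376$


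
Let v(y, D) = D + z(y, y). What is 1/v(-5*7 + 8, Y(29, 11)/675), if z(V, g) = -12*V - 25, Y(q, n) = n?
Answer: 675/201836 ≈ 0.0033443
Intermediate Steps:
z(V, g) = -25 - 12*V
v(y, D) = -25 + D - 12*y (v(y, D) = D + (-25 - 12*y) = -25 + D - 12*y)
1/v(-5*7 + 8, Y(29, 11)/675) = 1/(-25 + 11/675 - 12*(-5*7 + 8)) = 1/(-25 + 11*(1/675) - 12*(-35 + 8)) = 1/(-25 + 11/675 - 12*(-27)) = 1/(-25 + 11/675 + 324) = 1/(201836/675) = 675/201836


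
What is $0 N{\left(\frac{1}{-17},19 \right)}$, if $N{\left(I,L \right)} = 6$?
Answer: $0$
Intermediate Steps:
$0 N{\left(\frac{1}{-17},19 \right)} = 0 \cdot 6 = 0$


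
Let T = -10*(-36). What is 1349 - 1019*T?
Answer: -365491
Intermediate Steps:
T = 360
1349 - 1019*T = 1349 - 1019*360 = 1349 - 366840 = -365491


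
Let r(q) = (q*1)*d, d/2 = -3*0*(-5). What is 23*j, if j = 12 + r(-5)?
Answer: 276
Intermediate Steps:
d = 0 (d = 2*(-3*0*(-5)) = 2*(0*(-5)) = 2*0 = 0)
r(q) = 0 (r(q) = (q*1)*0 = q*0 = 0)
j = 12 (j = 12 + 0 = 12)
23*j = 23*12 = 276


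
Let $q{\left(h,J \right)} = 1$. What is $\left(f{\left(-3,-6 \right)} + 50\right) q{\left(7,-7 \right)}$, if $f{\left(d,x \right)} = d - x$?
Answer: $53$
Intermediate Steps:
$\left(f{\left(-3,-6 \right)} + 50\right) q{\left(7,-7 \right)} = \left(\left(-3 - -6\right) + 50\right) 1 = \left(\left(-3 + 6\right) + 50\right) 1 = \left(3 + 50\right) 1 = 53 \cdot 1 = 53$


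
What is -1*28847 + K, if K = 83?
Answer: -28764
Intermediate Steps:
-1*28847 + K = -1*28847 + 83 = -28847 + 83 = -28764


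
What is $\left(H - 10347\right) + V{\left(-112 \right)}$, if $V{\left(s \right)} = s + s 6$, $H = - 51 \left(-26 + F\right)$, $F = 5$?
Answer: $-10060$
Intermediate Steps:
$H = 1071$ ($H = - 51 \left(-26 + 5\right) = \left(-51\right) \left(-21\right) = 1071$)
$V{\left(s \right)} = 7 s$ ($V{\left(s \right)} = s + 6 s = 7 s$)
$\left(H - 10347\right) + V{\left(-112 \right)} = \left(1071 - 10347\right) + 7 \left(-112\right) = -9276 - 784 = -10060$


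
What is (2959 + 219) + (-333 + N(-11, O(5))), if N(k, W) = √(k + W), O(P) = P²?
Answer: 2845 + √14 ≈ 2848.7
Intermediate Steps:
N(k, W) = √(W + k)
(2959 + 219) + (-333 + N(-11, O(5))) = (2959 + 219) + (-333 + √(5² - 11)) = 3178 + (-333 + √(25 - 11)) = 3178 + (-333 + √14) = 2845 + √14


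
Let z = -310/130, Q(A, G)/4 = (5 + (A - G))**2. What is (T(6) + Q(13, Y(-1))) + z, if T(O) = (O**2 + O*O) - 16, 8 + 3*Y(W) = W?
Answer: 23629/13 ≈ 1817.6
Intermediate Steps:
Y(W) = -8/3 + W/3
T(O) = -16 + 2*O**2 (T(O) = (O**2 + O**2) - 16 = 2*O**2 - 16 = -16 + 2*O**2)
Q(A, G) = 4*(5 + A - G)**2 (Q(A, G) = 4*(5 + (A - G))**2 = 4*(5 + A - G)**2)
z = -31/13 (z = -310*1/130 = -31/13 ≈ -2.3846)
(T(6) + Q(13, Y(-1))) + z = ((-16 + 2*6**2) + 4*(5 + 13 - (-8/3 + (1/3)*(-1)))**2) - 31/13 = ((-16 + 2*36) + 4*(5 + 13 - (-8/3 - 1/3))**2) - 31/13 = ((-16 + 72) + 4*(5 + 13 - 1*(-3))**2) - 31/13 = (56 + 4*(5 + 13 + 3)**2) - 31/13 = (56 + 4*21**2) - 31/13 = (56 + 4*441) - 31/13 = (56 + 1764) - 31/13 = 1820 - 31/13 = 23629/13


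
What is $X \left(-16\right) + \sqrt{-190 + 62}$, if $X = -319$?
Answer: $5104 + 8 i \sqrt{2} \approx 5104.0 + 11.314 i$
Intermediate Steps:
$X \left(-16\right) + \sqrt{-190 + 62} = \left(-319\right) \left(-16\right) + \sqrt{-190 + 62} = 5104 + \sqrt{-128} = 5104 + 8 i \sqrt{2}$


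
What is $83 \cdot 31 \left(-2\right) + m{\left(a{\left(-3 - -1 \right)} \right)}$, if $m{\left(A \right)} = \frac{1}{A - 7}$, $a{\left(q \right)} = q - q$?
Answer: $- \frac{36023}{7} \approx -5146.1$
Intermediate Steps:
$a{\left(q \right)} = 0$
$m{\left(A \right)} = \frac{1}{-7 + A}$
$83 \cdot 31 \left(-2\right) + m{\left(a{\left(-3 - -1 \right)} \right)} = 83 \cdot 31 \left(-2\right) + \frac{1}{-7 + 0} = 83 \left(-62\right) + \frac{1}{-7} = -5146 - \frac{1}{7} = - \frac{36023}{7}$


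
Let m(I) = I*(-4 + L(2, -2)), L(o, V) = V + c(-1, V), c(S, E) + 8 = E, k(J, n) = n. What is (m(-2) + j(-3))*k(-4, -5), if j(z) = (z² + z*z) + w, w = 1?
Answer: -255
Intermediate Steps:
c(S, E) = -8 + E
j(z) = 1 + 2*z² (j(z) = (z² + z*z) + 1 = (z² + z²) + 1 = 2*z² + 1 = 1 + 2*z²)
L(o, V) = -8 + 2*V (L(o, V) = V + (-8 + V) = -8 + 2*V)
m(I) = -16*I (m(I) = I*(-4 + (-8 + 2*(-2))) = I*(-4 + (-8 - 4)) = I*(-4 - 12) = I*(-16) = -16*I)
(m(-2) + j(-3))*k(-4, -5) = (-16*(-2) + (1 + 2*(-3)²))*(-5) = (32 + (1 + 2*9))*(-5) = (32 + (1 + 18))*(-5) = (32 + 19)*(-5) = 51*(-5) = -255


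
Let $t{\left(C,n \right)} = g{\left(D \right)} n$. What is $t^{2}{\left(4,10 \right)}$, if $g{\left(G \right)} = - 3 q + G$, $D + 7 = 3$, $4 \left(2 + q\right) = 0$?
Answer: $400$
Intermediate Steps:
$q = -2$ ($q = -2 + \frac{1}{4} \cdot 0 = -2 + 0 = -2$)
$D = -4$ ($D = -7 + 3 = -4$)
$g{\left(G \right)} = 6 + G$ ($g{\left(G \right)} = \left(-3\right) \left(-2\right) + G = 6 + G$)
$t{\left(C,n \right)} = 2 n$ ($t{\left(C,n \right)} = \left(6 - 4\right) n = 2 n$)
$t^{2}{\left(4,10 \right)} = \left(2 \cdot 10\right)^{2} = 20^{2} = 400$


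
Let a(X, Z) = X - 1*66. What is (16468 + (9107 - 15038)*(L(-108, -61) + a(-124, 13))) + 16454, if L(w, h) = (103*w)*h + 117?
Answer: -4024097199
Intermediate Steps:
a(X, Z) = -66 + X (a(X, Z) = X - 66 = -66 + X)
L(w, h) = 117 + 103*h*w (L(w, h) = 103*h*w + 117 = 117 + 103*h*w)
(16468 + (9107 - 15038)*(L(-108, -61) + a(-124, 13))) + 16454 = (16468 + (9107 - 15038)*((117 + 103*(-61)*(-108)) + (-66 - 124))) + 16454 = (16468 - 5931*((117 + 678564) - 190)) + 16454 = (16468 - 5931*(678681 - 190)) + 16454 = (16468 - 5931*678491) + 16454 = (16468 - 4024130121) + 16454 = -4024113653 + 16454 = -4024097199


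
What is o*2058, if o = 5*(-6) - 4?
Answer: -69972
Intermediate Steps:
o = -34 (o = -30 - 4 = -34)
o*2058 = -34*2058 = -69972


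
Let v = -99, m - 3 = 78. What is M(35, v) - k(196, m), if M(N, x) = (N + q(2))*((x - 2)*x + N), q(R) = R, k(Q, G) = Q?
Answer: 371062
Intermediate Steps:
m = 81 (m = 3 + 78 = 81)
M(N, x) = (2 + N)*(N + x*(-2 + x)) (M(N, x) = (N + 2)*((x - 2)*x + N) = (2 + N)*((-2 + x)*x + N) = (2 + N)*(x*(-2 + x) + N) = (2 + N)*(N + x*(-2 + x)))
M(35, v) - k(196, m) = (35**2 - 4*(-99) + 2*35 + 2*(-99)**2 + 35*(-99)**2 - 2*35*(-99)) - 1*196 = (1225 + 396 + 70 + 2*9801 + 35*9801 + 6930) - 196 = (1225 + 396 + 70 + 19602 + 343035 + 6930) - 196 = 371258 - 196 = 371062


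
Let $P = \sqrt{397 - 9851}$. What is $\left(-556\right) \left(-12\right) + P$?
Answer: $6672 + i \sqrt{9454} \approx 6672.0 + 97.232 i$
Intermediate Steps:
$P = i \sqrt{9454}$ ($P = \sqrt{-9454} = i \sqrt{9454} \approx 97.232 i$)
$\left(-556\right) \left(-12\right) + P = \left(-556\right) \left(-12\right) + i \sqrt{9454} = 6672 + i \sqrt{9454}$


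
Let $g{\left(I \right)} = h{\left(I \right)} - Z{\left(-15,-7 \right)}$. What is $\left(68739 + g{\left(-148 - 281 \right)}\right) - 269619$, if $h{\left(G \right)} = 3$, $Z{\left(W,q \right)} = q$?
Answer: $-200870$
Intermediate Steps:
$g{\left(I \right)} = 10$ ($g{\left(I \right)} = 3 - -7 = 3 + 7 = 10$)
$\left(68739 + g{\left(-148 - 281 \right)}\right) - 269619 = \left(68739 + 10\right) - 269619 = 68749 - 269619 = -200870$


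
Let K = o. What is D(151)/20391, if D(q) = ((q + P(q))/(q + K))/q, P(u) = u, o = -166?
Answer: -2/305865 ≈ -6.5388e-6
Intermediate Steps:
K = -166
D(q) = 2/(-166 + q) (D(q) = ((q + q)/(q - 166))/q = ((2*q)/(-166 + q))/q = (2*q/(-166 + q))/q = 2/(-166 + q))
D(151)/20391 = (2/(-166 + 151))/20391 = (2/(-15))*(1/20391) = (2*(-1/15))*(1/20391) = -2/15*1/20391 = -2/305865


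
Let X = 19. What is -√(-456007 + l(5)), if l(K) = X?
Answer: -2*I*√113997 ≈ -675.27*I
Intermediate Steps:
l(K) = 19
-√(-456007 + l(5)) = -√(-456007 + 19) = -√(-455988) = -2*I*√113997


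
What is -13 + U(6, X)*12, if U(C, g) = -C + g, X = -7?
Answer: -169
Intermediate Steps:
U(C, g) = g - C
-13 + U(6, X)*12 = -13 + (-7 - 1*6)*12 = -13 + (-7 - 6)*12 = -13 - 13*12 = -13 - 156 = -169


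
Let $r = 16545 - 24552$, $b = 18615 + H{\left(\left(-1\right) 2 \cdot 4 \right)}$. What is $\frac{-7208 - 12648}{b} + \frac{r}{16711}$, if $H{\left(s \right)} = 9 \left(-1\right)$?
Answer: $- \frac{14140937}{9144849} \approx -1.5463$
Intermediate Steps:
$H{\left(s \right)} = -9$
$b = 18606$ ($b = 18615 - 9 = 18606$)
$r = -8007$
$\frac{-7208 - 12648}{b} + \frac{r}{16711} = \frac{-7208 - 12648}{18606} - \frac{8007}{16711} = \left(-7208 - 12648\right) \frac{1}{18606} - \frac{471}{983} = \left(-19856\right) \frac{1}{18606} - \frac{471}{983} = - \frac{9928}{9303} - \frac{471}{983} = - \frac{14140937}{9144849}$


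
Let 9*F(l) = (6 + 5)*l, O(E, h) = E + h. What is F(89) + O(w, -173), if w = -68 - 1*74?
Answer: -1856/9 ≈ -206.22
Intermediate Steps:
w = -142 (w = -68 - 74 = -142)
F(l) = 11*l/9 (F(l) = ((6 + 5)*l)/9 = (11*l)/9 = 11*l/9)
F(89) + O(w, -173) = (11/9)*89 + (-142 - 173) = 979/9 - 315 = -1856/9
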